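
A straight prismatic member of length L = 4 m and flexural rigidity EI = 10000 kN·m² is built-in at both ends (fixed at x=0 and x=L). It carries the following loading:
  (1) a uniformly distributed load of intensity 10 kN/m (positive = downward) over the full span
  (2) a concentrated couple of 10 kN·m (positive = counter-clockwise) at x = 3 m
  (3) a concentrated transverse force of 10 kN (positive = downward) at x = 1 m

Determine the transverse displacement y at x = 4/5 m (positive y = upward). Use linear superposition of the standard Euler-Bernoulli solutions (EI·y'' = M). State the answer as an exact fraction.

y(4/5) = -857/1875000 m

Load 1 — uniform load w=10 kN/m over full span:
  y_1 = -wx²(L-x)²/(24EI) = -10·(4/5)²·(4-(4/5))²/(24·10000) = -64/234375 m
Load 2 — applied couple M₀=10 kN·m at a=3 m (b=L-a=1):
  y_2 = (R_Ax³/6 - M_Ax²/2)/EI  [x≤a] with R_A=45/16, M_A=25/8 = ((45/16)·(4/5)³/6 - (25/8)·(4/5)²/2)/10000 = -19/250000 m
Load 3 — point force P=10 kN at a=1 m (b=L-a=3):
  y_3 = -Pb²x²(3aL-(3a+b)x)/(6L³EI)  [x≤a] = -10·3²·(4/5)²·(3·1·4-(3·1+3)·(4/5))/(6·4³·10000) = -27/250000 m
Superposition: y = Σ y_i = -857/1875000 m ≈ -0.000457 m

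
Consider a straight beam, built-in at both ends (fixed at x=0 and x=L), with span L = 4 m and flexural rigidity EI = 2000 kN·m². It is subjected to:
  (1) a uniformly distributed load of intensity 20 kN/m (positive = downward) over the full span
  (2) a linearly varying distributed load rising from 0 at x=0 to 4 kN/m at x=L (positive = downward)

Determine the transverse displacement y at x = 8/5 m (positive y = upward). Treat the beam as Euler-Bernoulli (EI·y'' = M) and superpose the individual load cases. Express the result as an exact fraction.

Load 1 — uniform load w=20 kN/m over full span:
  y_1 = -wx²(L-x)²/(24EI) = -20·(8/5)²·(4-(8/5))²/(24·2000) = -96/15625 m
Load 2 — triangular load w₀=4 kN/m (0→w₀ over full span):
  y_2 = -w₀x²(L-x)²(x+2L)/(120LEI) = -4·(8/5)²·(4-(8/5))²·((8/5)+2·4)/(120·4·2000) = -1152/1953125 m
Superposition: y = Σ y_i = -13152/1953125 m ≈ -0.006734 m

y(8/5) = -13152/1953125 m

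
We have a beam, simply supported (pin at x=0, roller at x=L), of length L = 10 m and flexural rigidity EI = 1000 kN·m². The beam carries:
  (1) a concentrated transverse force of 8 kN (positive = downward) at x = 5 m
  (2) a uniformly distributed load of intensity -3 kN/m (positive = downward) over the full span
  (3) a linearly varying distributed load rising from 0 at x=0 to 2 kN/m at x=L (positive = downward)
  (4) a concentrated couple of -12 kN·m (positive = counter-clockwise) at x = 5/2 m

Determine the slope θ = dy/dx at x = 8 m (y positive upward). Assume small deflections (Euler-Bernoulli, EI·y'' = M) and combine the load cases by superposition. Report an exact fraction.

θ(8) = -1711/180000 rad

Load 1 — point force P=8 kN at a=5 m (b=L-a=5):
  θ_1 = -Pa(2L²-6Lx+3x²+a²)/(6LEI)  [x>a] = -8·5·(2·10²-6·10·8+3·8²+5²)/(6·10·1000) = 21/500 rad
Load 2 — uniform load w=-3 kN/m over full span:
  θ_2 = -w(L³-6Lx²+4x³)/(24EI) = -(-3)·(10³-6·10·8²+4·8³)/(24·1000) = -99/1000 rad
Load 3 — triangular load w₀=2 kN/m (0→w₀ over full span):
  θ_3 = -w₀(7L⁴-30L²x²+15x⁴)/(360LEI) = -2·(7·10⁴-30·10²·8²+15·8⁴)/(360·10·1000) = 757/22500 rad
Load 4 — applied couple M₀=-12 kN·m at a=5/2 m (b=L-a=15/2):
  θ_4 = (M₀x²/(2L)-M₀(x-a)+C₁)/EI  [x>a] with C₁=M₀(3b²-L²)/(6L)=-55/4 = ((-12)·8²/(2·10)-(-12)·(8-(5/2))+(-55/4))/1000 = 277/20000 rad
Superposition: θ = Σ θ_i = -1711/180000 rad ≈ -0.009506 rad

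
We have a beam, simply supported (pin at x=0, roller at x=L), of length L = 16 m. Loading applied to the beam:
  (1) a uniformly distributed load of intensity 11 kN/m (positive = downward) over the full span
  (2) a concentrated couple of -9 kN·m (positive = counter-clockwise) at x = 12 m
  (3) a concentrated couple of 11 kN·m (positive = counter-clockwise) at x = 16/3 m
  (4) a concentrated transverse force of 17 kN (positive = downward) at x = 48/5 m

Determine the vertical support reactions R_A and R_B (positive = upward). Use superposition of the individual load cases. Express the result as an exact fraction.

R_A = 3797/40 kN, R_B = 3923/40 kN

Load 1 — uniform load w=11 kN/m over full span:
  R_A = wL/2 = 11·16/2 = 88 kN
  R_B = wL/2 = 11·16/2 = 88 kN
Load 2 — applied couple M₀=-9 kN·m at a=12 m (b=L-a=4):
  R_A = M₀/L = (-9)/16 = -9/16 kN
  R_B = -M₀/L = -(-9)/16 = 9/16 kN
Load 3 — applied couple M₀=11 kN·m at a=16/3 m (b=L-a=32/3):
  R_A = M₀/L = 11/16 kN
  R_B = -M₀/L = -11/16 kN
Load 4 — point force P=17 kN at a=48/5 m (b=L-a=32/5):
  R_A = Pb/L = 17·(32/5)/16 = 34/5 kN
  R_B = Pa/L = 17·(48/5)/16 = 51/5 kN
Superposition: R_A = 3797/40 kN, R_B = 3923/40 kN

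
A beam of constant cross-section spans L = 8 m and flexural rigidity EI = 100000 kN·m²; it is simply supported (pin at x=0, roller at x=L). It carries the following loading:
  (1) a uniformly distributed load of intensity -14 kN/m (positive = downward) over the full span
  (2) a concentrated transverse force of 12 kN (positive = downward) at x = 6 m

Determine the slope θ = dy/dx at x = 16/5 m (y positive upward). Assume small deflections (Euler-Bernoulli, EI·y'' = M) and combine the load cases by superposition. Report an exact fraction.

θ(16/5) = 13831/18750000 rad

Load 1 — uniform load w=-14 kN/m over full span:
  θ_1 = -w(L³-6Lx²+4x³)/(24EI) = -(-14)·(8³-6·8·(16/5)²+4·(16/5)³)/(24·100000) = 1036/1171875 rad
Load 2 — point force P=12 kN at a=6 m (b=L-a=2):
  θ_2 = -Pb(L²-b²-3x²)/(6LEI)  [x≤a] = -12·2·(8²-2²-3·(16/5)²)/(6·8·100000) = -183/1250000 rad
Superposition: θ = Σ θ_i = 13831/18750000 rad ≈ 0.000738 rad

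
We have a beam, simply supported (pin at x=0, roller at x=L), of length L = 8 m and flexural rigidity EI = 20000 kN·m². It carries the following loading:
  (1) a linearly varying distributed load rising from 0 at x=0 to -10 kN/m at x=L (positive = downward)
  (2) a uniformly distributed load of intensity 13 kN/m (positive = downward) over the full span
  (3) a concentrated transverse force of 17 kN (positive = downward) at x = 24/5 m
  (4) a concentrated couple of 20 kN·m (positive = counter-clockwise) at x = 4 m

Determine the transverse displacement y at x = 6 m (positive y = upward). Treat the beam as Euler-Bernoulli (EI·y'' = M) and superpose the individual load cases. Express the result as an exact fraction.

Load 1 — triangular load w₀=-10 kN/m (0→w₀ over full span):
  y_1 = -w₀x(7L⁴-10L²x²+3x⁴)/(360LEI) = -(-10)·6·(7·8⁴-10·8²·6²+3·6⁴)/(360·8·20000) = 119/12000 m
Load 2 — uniform load w=13 kN/m over full span:
  y_2 = -wx(L³-2Lx²+x³)/(24EI) = -13·6·(8³-2·8·6²+6³)/(24·20000) = -247/10000 m
Load 3 — point force P=17 kN at a=24/5 m (b=L-a=16/5):
  y_3 = -Pa(L-x)(2Lx-a²-x²)/(6LEI)  [x>a] = -17·(24/5)·(8-6)·(2·8·6-(24/5)²-6²)/(6·8·20000) = -3927/625000 m
Load 4 — applied couple M₀=20 kN·m at a=4 m (b=L-a=4):
  y_4 = (M₀x³/(6L)-M₀(x-a)²/2+C₁x)/EI  [x>a] with C₁=M₀(3b²-L²)/(6L)=-20/3 = (20·6³/(6·8)-20·(6-4)²/2+(-20/3)·6)/20000 = 1/2000 m
Superposition: y = Σ y_i = -154249/7500000 m ≈ -0.020567 m

y(6) = -154249/7500000 m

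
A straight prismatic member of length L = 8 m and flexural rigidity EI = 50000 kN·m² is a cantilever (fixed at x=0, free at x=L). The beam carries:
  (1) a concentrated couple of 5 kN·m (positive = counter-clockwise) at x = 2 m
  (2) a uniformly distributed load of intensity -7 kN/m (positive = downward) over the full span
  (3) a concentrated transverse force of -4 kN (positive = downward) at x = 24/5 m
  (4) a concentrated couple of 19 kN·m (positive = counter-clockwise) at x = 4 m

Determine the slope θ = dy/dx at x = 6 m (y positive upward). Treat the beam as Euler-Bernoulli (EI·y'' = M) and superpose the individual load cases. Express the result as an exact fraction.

Load 1 — applied couple M₀=5 kN·m at a=2 m (b=L-a=6):
  θ_1 = M₀a/EI  [x>a] = 5·2/50000 = 1/5000 rad
Load 2 — uniform load w=-7 kN/m over full span:
  θ_2 = -wx(x²-3Lx+3L²)/(6EI) = -(-7)·6·(6²-3·8·6+3·8²)/(6·50000) = 147/12500 rad
Load 3 — point force P=-4 kN at a=24/5 m (b=L-a=16/5):
  θ_3 = -Pa²/(2EI)  [x>a] = -(-4)·(24/5)²/(2·50000) = 72/78125 rad
Load 4 — applied couple M₀=19 kN·m at a=4 m (b=L-a=4):
  θ_4 = M₀a/EI  [x>a] = 19·4/50000 = 19/12500 rad
Superposition: θ = Σ θ_i = 9001/625000 rad ≈ 0.014402 rad

θ(6) = 9001/625000 rad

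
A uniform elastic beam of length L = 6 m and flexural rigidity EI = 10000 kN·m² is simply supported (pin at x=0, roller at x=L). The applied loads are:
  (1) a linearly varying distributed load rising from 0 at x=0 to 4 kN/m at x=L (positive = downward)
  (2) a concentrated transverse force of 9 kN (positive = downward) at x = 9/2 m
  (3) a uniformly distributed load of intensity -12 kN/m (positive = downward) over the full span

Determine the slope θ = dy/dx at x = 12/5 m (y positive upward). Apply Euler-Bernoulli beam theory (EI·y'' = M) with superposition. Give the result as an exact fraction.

Load 1 — triangular load w₀=4 kN/m (0→w₀ over full span):
  θ_1 = -w₀(7L⁴-30L²x²+15x⁴)/(360LEI) = -4·(7·6⁴-30·6²·(12/5)²+15·(12/5)⁴)/(360·6·10000) = -969/1562500 rad
Load 2 — point force P=9 kN at a=9/2 m (b=L-a=3/2):
  θ_2 = -Pb(L²-b²-3x²)/(6LEI)  [x≤a] = -9·(3/2)·(6²-(3/2)²-3·(12/5)²)/(6·6·10000) = -4941/8000000 rad
Load 3 — uniform load w=-12 kN/m over full span:
  θ_3 = -w(L³-6Lx²+4x³)/(24EI) = -(-12)·(6³-6·6·(12/5)²+4·(12/5)³)/(24·10000) = 999/312500 rad
Superposition: θ = Σ θ_i = 391803/200000000 rad ≈ 0.001959 rad

θ(12/5) = 391803/200000000 rad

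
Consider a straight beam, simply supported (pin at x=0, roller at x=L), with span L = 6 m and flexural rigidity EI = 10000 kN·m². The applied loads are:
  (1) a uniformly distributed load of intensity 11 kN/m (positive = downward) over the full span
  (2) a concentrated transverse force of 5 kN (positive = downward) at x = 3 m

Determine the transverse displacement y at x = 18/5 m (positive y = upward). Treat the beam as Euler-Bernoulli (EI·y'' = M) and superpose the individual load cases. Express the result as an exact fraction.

Load 1 — uniform load w=11 kN/m over full span:
  y_1 = -wx(L³-2Lx²+x³)/(24EI) = -11·(18/5)·(6³-2·6·(18/5)²+(18/5)³)/(24·10000) = -27621/1562500 m
Load 2 — point force P=5 kN at a=3 m (b=L-a=3):
  y_2 = -Pa(L-x)(2Lx-a²-x²)/(6LEI)  [x>a] = -5·3·(6-(18/5))·(2·6·(18/5)-3²-(18/5)²)/(6·6·10000) = -531/250000 m
Superposition: y = Σ y_i = -123759/6250000 m ≈ -0.019801 m

y(18/5) = -123759/6250000 m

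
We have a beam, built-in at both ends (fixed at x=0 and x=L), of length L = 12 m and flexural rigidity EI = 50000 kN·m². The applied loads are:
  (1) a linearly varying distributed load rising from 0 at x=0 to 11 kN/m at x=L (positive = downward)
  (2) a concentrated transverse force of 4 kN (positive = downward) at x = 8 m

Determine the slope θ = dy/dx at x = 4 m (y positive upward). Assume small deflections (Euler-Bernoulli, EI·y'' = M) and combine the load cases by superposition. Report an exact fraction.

Load 1 — triangular load w₀=11 kN/m (0→w₀ over full span):
  θ_1 = -w₀(2x(L-x)(L-2x)(x+2L)+x²(L-x)²)/(120LEI) = -11·(2·4·(12-4)·(12-2·4)·(4+2·12)+4²·(12-4)²)/(120·12·50000) = -176/140625 rad
Load 2 — point force P=4 kN at a=8 m (b=L-a=4):
  θ_2 = -Pb²x(2aL-(3a+b)x)/(2L³EI)  [x≤a] = -4·4²·4·(2·8·12-(3·8+4)·4)/(2·12³·50000) = -2/16875 rad
Superposition: θ = Σ θ_i = -578/421875 rad ≈ -0.001370 rad

θ(4) = -578/421875 rad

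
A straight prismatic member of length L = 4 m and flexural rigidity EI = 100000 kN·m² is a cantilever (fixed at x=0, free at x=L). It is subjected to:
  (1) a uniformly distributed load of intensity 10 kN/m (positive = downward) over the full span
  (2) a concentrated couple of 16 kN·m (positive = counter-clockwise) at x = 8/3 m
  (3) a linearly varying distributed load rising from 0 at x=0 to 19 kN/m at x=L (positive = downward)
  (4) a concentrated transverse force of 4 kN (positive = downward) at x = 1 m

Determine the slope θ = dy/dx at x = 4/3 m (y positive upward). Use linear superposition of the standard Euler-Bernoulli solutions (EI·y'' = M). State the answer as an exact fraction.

Load 1 — uniform load w=10 kN/m over full span:
  θ_1 = -wx(x²-3Lx+3L²)/(6EI) = -10·(4/3)·((4/3)²-3·4·(4/3)+3·4²)/(6·100000) = -38/50625 rad
Load 2 — applied couple M₀=16 kN·m at a=8/3 m (b=L-a=4/3):
  θ_2 = M₀x/EI  [x≤a] = 16·(4/3)/100000 = 2/9375 rad
Load 3 — triangular load w₀=19 kN/m (0→w₀ over full span):
  θ_3 = (w₀Lx²/4-w₀L²x/3-w₀x⁴/(24L))/EI = (19·4·(4/3)²/4-19·4²·(4/3)/3-19·(4/3)⁴/(24·4))/100000 = -3097/3037500 rad
Load 4 — point force P=4 kN at a=1 m (b=L-a=3):
  θ_4 = -Pa²/(2EI)  [x>a] = -4·1²/(2·100000) = -1/50000 rad
Superposition: θ = Σ θ_i = -19159/12150000 rad ≈ -0.001577 rad

θ(4/3) = -19159/12150000 rad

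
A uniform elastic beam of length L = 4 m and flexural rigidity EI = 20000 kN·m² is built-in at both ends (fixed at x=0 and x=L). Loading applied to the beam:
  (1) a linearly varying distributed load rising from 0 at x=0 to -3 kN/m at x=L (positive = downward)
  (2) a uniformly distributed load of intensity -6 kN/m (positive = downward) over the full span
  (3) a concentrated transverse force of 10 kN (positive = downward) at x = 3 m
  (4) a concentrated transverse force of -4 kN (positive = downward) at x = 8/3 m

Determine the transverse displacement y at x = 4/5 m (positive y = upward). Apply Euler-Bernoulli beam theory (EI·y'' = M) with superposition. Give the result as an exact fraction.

y(4/5) = 2307167/25312500000 m

Load 1 — triangular load w₀=-3 kN/m (0→w₀ over full span):
  y_1 = -w₀x²(L-x)²(x+2L)/(120LEI) = -(-3)·(4/5)²·(4-(4/5))²·((4/5)+2·4)/(120·4·20000) = 176/9765625 m
Load 2 — uniform load w=-6 kN/m over full span:
  y_2 = -wx²(L-x)²/(24EI) = -(-6)·(4/5)²·(4-(4/5))²/(24·20000) = 32/390625 m
Load 3 — point force P=10 kN at a=3 m (b=L-a=1):
  y_3 = -Pb²x²(3aL-(3a+b)x)/(6L³EI)  [x≤a] = -10·1²·(4/5)²·(3·3·4-(3·3+1)·(4/5))/(6·4³·20000) = -7/300000 m
Load 4 — point force P=-4 kN at a=8/3 m (b=L-a=4/3):
  y_4 = -Pb²x²(3aL-(3a+b)x)/(6L³EI)  [x≤a] = -(-4)·(4/3)²·(4/5)²·(3·(8/3)·4-(3·(8/3)+(4/3))·(4/5))/(6·4³·20000) = 92/6328125 m
Superposition: y = Σ y_i = 2307167/25312500000 m ≈ 0.000091 m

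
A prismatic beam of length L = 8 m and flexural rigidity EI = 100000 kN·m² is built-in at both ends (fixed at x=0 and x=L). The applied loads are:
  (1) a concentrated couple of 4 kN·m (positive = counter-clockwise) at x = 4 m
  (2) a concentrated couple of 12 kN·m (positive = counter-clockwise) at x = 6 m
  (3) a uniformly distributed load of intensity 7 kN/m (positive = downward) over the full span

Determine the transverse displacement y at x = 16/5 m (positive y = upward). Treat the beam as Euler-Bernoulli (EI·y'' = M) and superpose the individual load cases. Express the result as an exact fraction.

Load 1 — applied couple M₀=4 kN·m at a=4 m (b=L-a=4):
  y_1 = (R_Ax³/6 - M_Ax²/2)/EI  [x≤a] with R_A=3/4, M_A=1 = ((3/4)·(16/5)³/6 - 1·(16/5)²/2)/100000 = -4/390625 m
Load 2 — applied couple M₀=12 kN·m at a=6 m (b=L-a=2):
  y_2 = (R_Ax³/6 - M_Ax²/2)/EI  [x≤a] with R_A=27/16, M_A=15/4 = ((27/16)·(16/5)³/6 - (15/4)·(16/5)²/2)/100000 = -39/390625 m
Load 3 — uniform load w=7 kN/m over full span:
  y_3 = -wx²(L-x)²/(24EI) = -7·(16/5)²·(8-(16/5))²/(24·100000) = -1344/1953125 m
Superposition: y = Σ y_i = -1559/1953125 m ≈ -0.000798 m

y(16/5) = -1559/1953125 m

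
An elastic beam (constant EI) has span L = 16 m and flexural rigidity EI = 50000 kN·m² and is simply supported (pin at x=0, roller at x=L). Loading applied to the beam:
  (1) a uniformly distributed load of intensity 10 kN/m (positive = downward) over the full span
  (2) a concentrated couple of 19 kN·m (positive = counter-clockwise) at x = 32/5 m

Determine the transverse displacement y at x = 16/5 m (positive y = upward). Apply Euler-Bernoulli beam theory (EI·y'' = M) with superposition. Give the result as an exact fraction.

Load 1 — uniform load w=10 kN/m over full span:
  y_1 = -wx(L³-2Lx²+x³)/(24EI) = -10·(16/5)·(16³-2·16·(16/5)²+(16/5)³)/(24·50000) = -118784/1171875 m
Load 2 — applied couple M₀=19 kN·m at a=32/5 m (b=L-a=48/5):
  y_2 = (M₀x³/(6L)+C₁x)/EI  [x≤a] with C₁=M₀(3b²-L²)/(6L)=304/75 = (19·(16/5)³/(6·16)+(304/75)·(16/5))/50000 = 152/390625 m
Superposition: y = Σ y_i = -118328/1171875 m ≈ -0.100973 m

y(16/5) = -118328/1171875 m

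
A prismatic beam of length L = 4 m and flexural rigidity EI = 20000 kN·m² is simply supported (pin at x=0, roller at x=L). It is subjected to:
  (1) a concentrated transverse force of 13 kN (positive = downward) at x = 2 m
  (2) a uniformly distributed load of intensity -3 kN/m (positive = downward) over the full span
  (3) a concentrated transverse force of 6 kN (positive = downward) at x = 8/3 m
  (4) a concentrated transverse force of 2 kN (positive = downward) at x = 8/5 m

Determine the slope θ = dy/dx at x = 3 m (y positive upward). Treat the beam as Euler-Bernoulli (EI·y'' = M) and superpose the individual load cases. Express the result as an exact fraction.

θ(3) = 129167/270000000 rad

Load 1 — point force P=13 kN at a=2 m (b=L-a=2):
  θ_1 = -Pa(2L²-6Lx+3x²+a²)/(6LEI)  [x>a] = -13·2·(2·4²-6·4·3+3·3²+2²)/(6·4·20000) = 39/80000 rad
Load 2 — uniform load w=-3 kN/m over full span:
  θ_2 = -w(L³-6Lx²+4x³)/(24EI) = -(-3)·(4³-6·4·3²+4·3³)/(24·20000) = -11/40000 rad
Load 3 — point force P=6 kN at a=8/3 m (b=L-a=4/3):
  θ_3 = -Pa(2L²-6Lx+3x²+a²)/(6LEI)  [x>a] = -6·(8/3)·(2·4²-6·4·3+3·3²+(8/3)²)/(6·4·20000) = 53/270000 rad
Load 4 — point force P=2 kN at a=8/5 m (b=L-a=12/5):
  θ_4 = -Pa(2L²-6Lx+3x²+a²)/(6LEI)  [x>a] = -2·(8/5)·(2·4²-6·4·3+3·3²+(8/5)²)/(6·4·20000) = 87/1250000 rad
Superposition: θ = Σ θ_i = 129167/270000000 rad ≈ 0.000478 rad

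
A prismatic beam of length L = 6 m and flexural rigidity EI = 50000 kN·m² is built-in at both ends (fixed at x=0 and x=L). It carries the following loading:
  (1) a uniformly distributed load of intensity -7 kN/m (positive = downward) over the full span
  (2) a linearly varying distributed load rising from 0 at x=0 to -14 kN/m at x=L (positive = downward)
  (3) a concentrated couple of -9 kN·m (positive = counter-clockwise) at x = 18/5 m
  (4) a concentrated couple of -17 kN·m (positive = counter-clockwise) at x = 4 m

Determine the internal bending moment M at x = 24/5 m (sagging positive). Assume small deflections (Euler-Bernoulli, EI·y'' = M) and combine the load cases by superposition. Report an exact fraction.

Load 1 — uniform load w=-7 kN/m over full span:
  M_1 = wLx/2 - wL²/12 - wx²/2 = (-7)·6·(24/5)/2 - (-7)·6²/12 - (-7)·(24/5)²/2 = 21/25 kN·m
Load 2 — triangular load w₀=-14 kN/m (0→w₀ over full span):
  M_2 = 3w₀Lx/20 - w₀L²/30 - w₀x³/(6L) = 3·(-14)·6·(24/5)/20 - (-14)·6²/30 - (-14)·(24/5)³/(6·6) = -84/125 kN·m
Load 3 — applied couple M₀=-9 kN·m at a=18/5 m (b=L-a=12/5):
  M_3 = R_Ax - M_A - M₀  [x>a] with R_A=-54/25, M_A=-72/25 = (-54/25)·(24/5) - (-72/25) - (-9) = 189/125 kN·m
Load 4 — applied couple M₀=-17 kN·m at a=4 m (b=L-a=2):
  M_4 = R_Ax - M_A - M₀  [x>a] with R_A=-34/9, M_A=-17/3 = (-34/9)·(24/5) - (-17/3) - (-17) = 68/15 kN·m
Superposition: M = Σ M_i = 466/75 kN·m ≈ 6.213333 kN·m

M(24/5) = 466/75 kN·m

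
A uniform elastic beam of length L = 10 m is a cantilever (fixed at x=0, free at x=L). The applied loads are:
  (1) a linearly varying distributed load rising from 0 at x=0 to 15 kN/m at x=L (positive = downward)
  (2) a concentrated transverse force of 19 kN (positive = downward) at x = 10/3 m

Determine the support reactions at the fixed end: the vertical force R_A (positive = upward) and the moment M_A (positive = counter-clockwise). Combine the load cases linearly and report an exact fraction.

Load 1 — triangular load w₀=15 kN/m (0→w₀ over full span):
  R_A = w₀L/2 = 15·10/2 = 75 kN
  M_A = w₀L²/3 = 15·10²/3 = 500 kN·m
Load 2 — point force P=19 kN at a=10/3 m (b=L-a=20/3):
  R_A = P = 19 kN
  M_A = Pa = 19·(10/3) = 190/3 kN·m
Superposition: R_A = 94 kN, M_A = 1690/3 kN·m

R_A = 94 kN, M_A = 1690/3 kN·m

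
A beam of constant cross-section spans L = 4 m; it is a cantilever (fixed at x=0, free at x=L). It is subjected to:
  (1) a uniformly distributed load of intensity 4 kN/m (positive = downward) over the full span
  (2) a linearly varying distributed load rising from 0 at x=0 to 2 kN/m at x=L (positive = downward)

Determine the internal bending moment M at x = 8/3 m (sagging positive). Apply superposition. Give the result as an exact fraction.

M(8/3) = -416/81 kN·m

Load 1 — uniform load w=4 kN/m over full span:
  M_1 = -w(L-x)²/2 = -4·(4-(8/3))²/2 = -32/9 kN·m
Load 2 — triangular load w₀=2 kN/m (0→w₀ over full span):
  M_2 = w₀Lx/2 - w₀L²/3 - w₀x³/(6L) = 2·4·(8/3)/2 - 2·4²/3 - 2·(8/3)³/(6·4) = -128/81 kN·m
Superposition: M = Σ M_i = -416/81 kN·m ≈ -5.135802 kN·m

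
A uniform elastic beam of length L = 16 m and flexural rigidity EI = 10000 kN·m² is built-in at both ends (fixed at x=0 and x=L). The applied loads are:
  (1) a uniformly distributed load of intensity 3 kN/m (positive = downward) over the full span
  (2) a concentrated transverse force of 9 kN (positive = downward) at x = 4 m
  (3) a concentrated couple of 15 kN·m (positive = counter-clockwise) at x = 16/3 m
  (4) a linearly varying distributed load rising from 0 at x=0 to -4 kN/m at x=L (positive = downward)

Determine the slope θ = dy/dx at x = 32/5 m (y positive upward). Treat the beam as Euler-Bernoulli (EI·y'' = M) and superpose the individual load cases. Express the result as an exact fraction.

Load 1 — uniform load w=3 kN/m over full span:
  θ_1 = -wx(L-x)(L-2x)/(12EI) = -3·(32/5)·(16-(32/5))·(16-2·(32/5))/(12·10000) = -384/78125 rad
Load 2 — point force P=9 kN at a=4 m (b=L-a=12):
  θ_2 = Pa²(L-x)(2bL-(3b+a)(L-x))/(2L³EI)  [x>a] = 9·4²·(16-(32/5))·(2·12·16-(3·12+4)·(16-(32/5)))/(2·16³·10000) = 0 rad
Load 3 — applied couple M₀=15 kN·m at a=16/3 m (b=L-a=32/3):
  θ_3 = (R_Ax²/2 - M_Ax - M₀(x-a))/EI  [x>a] with R_A=5/4, M_A=0 = ((5/4)·(32/5)²/2 - 0·(32/5) - 15·((32/5)-(16/3)))/10000 = 3/3125 rad
Load 4 — triangular load w₀=-4 kN/m (0→w₀ over full span):
  θ_4 = -w₀(2x(L-x)(L-2x)(x+2L)+x²(L-x)²)/(120LEI) = -(-4)·(2·(32/5)·(16-(32/5))·(16-2·(32/5))·((32/5)+2·16)+(32/5)²·(16-(32/5))²)/(120·16·10000) = 1536/390625 rad
Superposition: θ = Σ θ_i = -9/390625 rad ≈ -0.000023 rad

θ(32/5) = -9/390625 rad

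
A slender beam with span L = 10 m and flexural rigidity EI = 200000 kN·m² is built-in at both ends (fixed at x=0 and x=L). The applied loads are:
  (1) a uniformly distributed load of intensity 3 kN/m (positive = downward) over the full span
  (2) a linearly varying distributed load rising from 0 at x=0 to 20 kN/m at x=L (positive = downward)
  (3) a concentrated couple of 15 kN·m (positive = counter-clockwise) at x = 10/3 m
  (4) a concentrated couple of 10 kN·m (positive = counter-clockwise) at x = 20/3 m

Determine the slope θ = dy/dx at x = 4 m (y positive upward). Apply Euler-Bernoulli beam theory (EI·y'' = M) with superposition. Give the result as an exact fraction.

Load 1 — uniform load w=3 kN/m over full span:
  θ_1 = -wx(L-x)(L-2x)/(12EI) = -3·4·(10-4)·(10-2·4)/(12·200000) = -3/50000 rad
Load 2 — triangular load w₀=20 kN/m (0→w₀ over full span):
  θ_2 = -w₀(2x(L-x)(L-2x)(x+2L)+x²(L-x)²)/(120LEI) = -20·(2·4·(10-4)·(10-2·4)·(4+2·10)+4²·(10-4)²)/(120·10·200000) = -3/12500 rad
Load 3 — applied couple M₀=15 kN·m at a=10/3 m (b=L-a=20/3):
  θ_3 = (R_Ax²/2 - M_Ax - M₀(x-a))/EI  [x>a] with R_A=2, M_A=0 = (2·4²/2 - 0·4 - 15·(4-(10/3)))/200000 = 3/100000 rad
Load 4 — applied couple M₀=10 kN·m at a=20/3 m (b=L-a=10/3):
  θ_4 = (R_Ax²/2 - M_Ax)/EI  [x≤a] with R_A=4/3, M_A=10/3 = ((4/3)·4²/2 - (10/3)·4)/200000 = -1/75000 rad
Superposition: θ = Σ θ_i = -17/60000 rad ≈ -0.000283 rad

θ(4) = -17/60000 rad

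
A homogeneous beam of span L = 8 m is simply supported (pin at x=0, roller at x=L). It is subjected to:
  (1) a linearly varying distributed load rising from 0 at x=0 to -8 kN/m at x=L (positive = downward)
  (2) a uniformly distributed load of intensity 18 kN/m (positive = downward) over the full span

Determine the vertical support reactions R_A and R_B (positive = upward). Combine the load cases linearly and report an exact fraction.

R_A = 184/3 kN, R_B = 152/3 kN

Load 1 — triangular load w₀=-8 kN/m (0→w₀ over full span):
  R_A = w₀L/6 = (-8)·8/6 = -32/3 kN
  R_B = w₀L/3 = (-8)·8/3 = -64/3 kN
Load 2 — uniform load w=18 kN/m over full span:
  R_A = wL/2 = 18·8/2 = 72 kN
  R_B = wL/2 = 18·8/2 = 72 kN
Superposition: R_A = 184/3 kN, R_B = 152/3 kN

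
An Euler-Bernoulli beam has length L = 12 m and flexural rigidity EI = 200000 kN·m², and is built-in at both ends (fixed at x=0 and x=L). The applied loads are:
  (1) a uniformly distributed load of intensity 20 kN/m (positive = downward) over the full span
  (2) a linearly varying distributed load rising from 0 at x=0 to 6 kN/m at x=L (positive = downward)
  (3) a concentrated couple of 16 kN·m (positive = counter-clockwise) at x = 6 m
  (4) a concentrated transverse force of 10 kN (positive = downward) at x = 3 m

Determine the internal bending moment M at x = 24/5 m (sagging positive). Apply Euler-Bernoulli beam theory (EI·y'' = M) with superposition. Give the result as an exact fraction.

M(24/5) = 130649/1000 kN·m

Load 1 — uniform load w=20 kN/m over full span:
  M_1 = wLx/2 - wL²/12 - wx²/2 = 20·12·(24/5)/2 - 20·12²/12 - 20·(24/5)²/2 = 528/5 kN·m
Load 2 — triangular load w₀=6 kN/m (0→w₀ over full span):
  M_2 = 3w₀Lx/20 - w₀L²/30 - w₀x³/(6L) = 3·6·12·(24/5)/20 - 6·12²/30 - 6·(24/5)³/(6·12) = 1728/125 kN·m
Load 3 — applied couple M₀=16 kN·m at a=6 m (b=L-a=6):
  M_3 = R_Ax - M_A  [x≤a] with R_A=2, M_A=4 = 2·(24/5) - 4 = 28/5 kN·m
Load 4 — point force P=10 kN at a=3 m (b=L-a=9):
  M_4 = Pa²(a+3b)(L-x)/L³ - Pa²b/L²  [x>a] = 10·3²·(3+3·9)·(12-(24/5))/12³ - 10·3²·9/12² = 45/8 kN·m
Superposition: M = Σ M_i = 130649/1000 kN·m ≈ 130.649000 kN·m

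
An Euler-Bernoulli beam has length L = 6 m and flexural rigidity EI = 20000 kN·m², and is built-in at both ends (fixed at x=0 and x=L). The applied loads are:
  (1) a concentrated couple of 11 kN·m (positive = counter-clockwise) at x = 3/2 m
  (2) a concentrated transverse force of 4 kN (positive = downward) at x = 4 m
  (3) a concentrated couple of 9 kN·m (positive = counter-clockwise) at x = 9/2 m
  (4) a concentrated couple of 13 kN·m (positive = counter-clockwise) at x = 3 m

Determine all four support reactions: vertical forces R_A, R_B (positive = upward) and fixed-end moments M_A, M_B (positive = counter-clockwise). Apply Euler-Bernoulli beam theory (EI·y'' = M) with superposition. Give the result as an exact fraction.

R_A = 217/27 kN, M_A = 52/9 kN·m, R_B = -109/27 kN, M_B = 13/9 kN·m

Load 1 — applied couple M₀=11 kN·m at a=3/2 m (b=L-a=9/2):
  R_A = 6M₀ab/L³ = 6·11·(3/2)·(9/2)/6³ = 33/16 kN
  M_A = M₀b(2a-b)/L² = 11·(9/2)·(2·(3/2)-(9/2))/6² = -33/16 kN·m
  R_B = -6M₀ab/L³ = -6·11·(3/2)·(9/2)/6³ = -33/16 kN
  M_B = M₀a(2b-a)/L² = 11·(3/2)·(2·(9/2)-(3/2))/6² = 55/16 kN·m
Load 2 — point force P=4 kN at a=4 m (b=L-a=2):
  R_A = Pb²(3a+b)/L³ = 4·2²·(3·4+2)/6³ = 28/27 kN
  M_A = Pab²/L² = 4·4·2²/6² = 16/9 kN·m
  R_B = Pa²(a+3b)/L³ = 4·4²·(4+3·2)/6³ = 80/27 kN
  M_B = -Pa²b/L² = -4·4²·2/6² = -32/9 kN·m
Load 3 — applied couple M₀=9 kN·m at a=9/2 m (b=L-a=3/2):
  R_A = 6M₀ab/L³ = 6·9·(9/2)·(3/2)/6³ = 27/16 kN
  M_A = M₀b(2a-b)/L² = 9·(3/2)·(2·(9/2)-(3/2))/6² = 45/16 kN·m
  R_B = -6M₀ab/L³ = -6·9·(9/2)·(3/2)/6³ = -27/16 kN
  M_B = M₀a(2b-a)/L² = 9·(9/2)·(2·(3/2)-(9/2))/6² = -27/16 kN·m
Load 4 — applied couple M₀=13 kN·m at a=3 m (b=L-a=3):
  R_A = 6M₀ab/L³ = 6·13·3·3/6³ = 13/4 kN
  M_A = M₀b(2a-b)/L² = 13·3·(2·3-3)/6² = 13/4 kN·m
  R_B = -6M₀ab/L³ = -6·13·3·3/6³ = -13/4 kN
  M_B = M₀a(2b-a)/L² = 13·3·(2·3-3)/6² = 13/4 kN·m
Superposition: R_A = 217/27 kN, M_A = 52/9 kN·m, R_B = -109/27 kN, M_B = 13/9 kN·m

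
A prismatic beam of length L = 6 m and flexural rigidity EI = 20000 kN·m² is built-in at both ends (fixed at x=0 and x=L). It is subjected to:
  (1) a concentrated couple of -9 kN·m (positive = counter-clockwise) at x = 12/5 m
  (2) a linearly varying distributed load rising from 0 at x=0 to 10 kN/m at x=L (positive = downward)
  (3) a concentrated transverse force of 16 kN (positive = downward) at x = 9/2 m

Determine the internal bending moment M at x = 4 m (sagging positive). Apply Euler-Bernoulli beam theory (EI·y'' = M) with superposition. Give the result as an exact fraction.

Load 1 — applied couple M₀=-9 kN·m at a=12/5 m (b=L-a=18/5):
  M_1 = R_Ax - M_A - M₀  [x>a] with R_A=-54/25, M_A=-27/25 = (-54/25)·4 - (-27/25) - (-9) = 36/25 kN·m
Load 2 — triangular load w₀=10 kN/m (0→w₀ over full span):
  M_2 = 3w₀Lx/20 - w₀L²/30 - w₀x³/(6L) = 3·10·6·4/20 - 10·6²/30 - 10·4³/(6·6) = 56/9 kN·m
Load 3 — point force P=16 kN at a=9/2 m (b=L-a=3/2):
  M_3 = Pb²(3a+b)x/L³ - Pab²/L²  [x≤a] = 16·(3/2)²·(3·(9/2)+(3/2))·4/6³ - 16·(9/2)·(3/2)²/6² = 11/2 kN·m
Superposition: M = Σ M_i = 5923/450 kN·m ≈ 13.162222 kN·m

M(4) = 5923/450 kN·m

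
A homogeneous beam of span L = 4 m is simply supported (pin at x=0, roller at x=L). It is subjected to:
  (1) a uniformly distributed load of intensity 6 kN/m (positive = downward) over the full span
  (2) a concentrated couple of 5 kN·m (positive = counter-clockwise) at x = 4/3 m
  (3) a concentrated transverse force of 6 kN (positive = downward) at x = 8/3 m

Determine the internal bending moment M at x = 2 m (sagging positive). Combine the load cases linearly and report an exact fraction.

M(2) = 27/2 kN·m

Load 1 — uniform load w=6 kN/m over full span:
  M_1 = wx(L-x)/2 = 6·2·(4-2)/2 = 12 kN·m
Load 2 — applied couple M₀=5 kN·m at a=4/3 m (b=L-a=8/3):
  M_2 = M₀x/L - M₀  [x>a] = 5·2/4 - 5 = -5/2 kN·m
Load 3 — point force P=6 kN at a=8/3 m (b=L-a=4/3):
  M_3 = Pbx/L  [x≤a] = 6·(4/3)·2/4 = 4 kN·m
Superposition: M = Σ M_i = 27/2 kN·m ≈ 13.500000 kN·m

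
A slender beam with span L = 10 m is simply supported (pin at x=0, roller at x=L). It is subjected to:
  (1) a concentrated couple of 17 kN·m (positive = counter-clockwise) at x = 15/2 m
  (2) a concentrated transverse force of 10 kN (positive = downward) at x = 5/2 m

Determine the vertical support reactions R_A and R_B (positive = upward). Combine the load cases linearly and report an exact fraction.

Load 1 — applied couple M₀=17 kN·m at a=15/2 m (b=L-a=5/2):
  R_A = M₀/L = 17/10 kN
  R_B = -M₀/L = -17/10 kN
Load 2 — point force P=10 kN at a=5/2 m (b=L-a=15/2):
  R_A = Pb/L = 10·(15/2)/10 = 15/2 kN
  R_B = Pa/L = 10·(5/2)/10 = 5/2 kN
Superposition: R_A = 46/5 kN, R_B = 4/5 kN

R_A = 46/5 kN, R_B = 4/5 kN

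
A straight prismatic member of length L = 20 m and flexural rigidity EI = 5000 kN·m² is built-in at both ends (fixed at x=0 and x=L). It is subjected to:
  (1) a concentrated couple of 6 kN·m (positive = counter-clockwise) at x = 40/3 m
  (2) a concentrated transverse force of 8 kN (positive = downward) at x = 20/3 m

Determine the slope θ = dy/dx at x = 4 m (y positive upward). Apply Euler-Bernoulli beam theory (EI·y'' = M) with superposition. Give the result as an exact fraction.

Load 1 — applied couple M₀=6 kN·m at a=40/3 m (b=L-a=20/3):
  θ_1 = (R_Ax²/2 - M_Ax)/EI  [x≤a] with R_A=2/5, M_A=2 = ((2/5)·4²/2 - 2·4)/5000 = -3/3125 rad
Load 2 — point force P=8 kN at a=20/3 m (b=L-a=40/3):
  θ_2 = -Pb²x(2aL-(3a+b)x)/(2L³EI)  [x≤a] = -8·(40/3)²·4·(2·(20/3)·20-(3·(20/3)+(40/3))·4)/(2·20³·5000) = -32/3375 rad
Superposition: θ = Σ θ_i = -881/84375 rad ≈ -0.010441 rad

θ(4) = -881/84375 rad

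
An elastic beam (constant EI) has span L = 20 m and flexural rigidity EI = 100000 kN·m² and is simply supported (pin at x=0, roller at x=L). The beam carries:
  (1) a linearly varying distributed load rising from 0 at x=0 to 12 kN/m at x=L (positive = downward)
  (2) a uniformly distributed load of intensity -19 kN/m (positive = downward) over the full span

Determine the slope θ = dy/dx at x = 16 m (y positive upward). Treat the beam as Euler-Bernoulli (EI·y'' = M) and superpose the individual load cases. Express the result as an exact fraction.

Load 1 — triangular load w₀=12 kN/m (0→w₀ over full span):
  θ_1 = -w₀(7L⁴-30L²x²+15x⁴)/(360LEI) = -12·(7·20⁴-30·20²·16²+15·16⁴)/(360·20·100000) = 757/46875 rad
Load 2 — uniform load w=-19 kN/m over full span:
  θ_2 = -w(L³-6Lx²+4x³)/(24EI) = -(-19)·(20³-6·20·16²+4·16³)/(24·100000) = -627/12500 rad
Superposition: θ = Σ θ_i = -6377/187500 rad ≈ -0.034011 rad

θ(16) = -6377/187500 rad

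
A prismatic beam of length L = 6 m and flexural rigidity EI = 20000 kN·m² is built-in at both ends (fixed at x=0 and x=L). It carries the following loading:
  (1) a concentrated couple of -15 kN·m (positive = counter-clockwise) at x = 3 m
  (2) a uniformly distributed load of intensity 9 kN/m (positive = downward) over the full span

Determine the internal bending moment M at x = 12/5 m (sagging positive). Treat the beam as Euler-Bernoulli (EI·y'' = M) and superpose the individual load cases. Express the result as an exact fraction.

M(12/5) = 663/100 kN·m

Load 1 — applied couple M₀=-15 kN·m at a=3 m (b=L-a=3):
  M_1 = R_Ax - M_A  [x≤a] with R_A=-15/4, M_A=-15/4 = (-15/4)·(12/5) - (-15/4) = -21/4 kN·m
Load 2 — uniform load w=9 kN/m over full span:
  M_2 = wLx/2 - wL²/12 - wx²/2 = 9·6·(12/5)/2 - 9·6²/12 - 9·(12/5)²/2 = 297/25 kN·m
Superposition: M = Σ M_i = 663/100 kN·m ≈ 6.630000 kN·m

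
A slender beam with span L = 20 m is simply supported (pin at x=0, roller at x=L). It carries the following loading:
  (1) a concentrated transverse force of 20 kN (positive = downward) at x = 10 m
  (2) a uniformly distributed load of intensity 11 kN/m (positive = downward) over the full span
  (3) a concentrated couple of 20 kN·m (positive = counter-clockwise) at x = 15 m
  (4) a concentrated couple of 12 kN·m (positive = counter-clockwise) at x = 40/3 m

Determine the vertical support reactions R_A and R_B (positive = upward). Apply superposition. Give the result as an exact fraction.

Load 1 — point force P=20 kN at a=10 m (b=L-a=10):
  R_A = Pb/L = 20·10/20 = 10 kN
  R_B = Pa/L = 20·10/20 = 10 kN
Load 2 — uniform load w=11 kN/m over full span:
  R_A = wL/2 = 11·20/2 = 110 kN
  R_B = wL/2 = 11·20/2 = 110 kN
Load 3 — applied couple M₀=20 kN·m at a=15 m (b=L-a=5):
  R_A = M₀/L = 20/20 = 1 kN
  R_B = -M₀/L = -20/20 = -1 kN
Load 4 — applied couple M₀=12 kN·m at a=40/3 m (b=L-a=20/3):
  R_A = M₀/L = 12/20 = 3/5 kN
  R_B = -M₀/L = -12/20 = -3/5 kN
Superposition: R_A = 608/5 kN, R_B = 592/5 kN

R_A = 608/5 kN, R_B = 592/5 kN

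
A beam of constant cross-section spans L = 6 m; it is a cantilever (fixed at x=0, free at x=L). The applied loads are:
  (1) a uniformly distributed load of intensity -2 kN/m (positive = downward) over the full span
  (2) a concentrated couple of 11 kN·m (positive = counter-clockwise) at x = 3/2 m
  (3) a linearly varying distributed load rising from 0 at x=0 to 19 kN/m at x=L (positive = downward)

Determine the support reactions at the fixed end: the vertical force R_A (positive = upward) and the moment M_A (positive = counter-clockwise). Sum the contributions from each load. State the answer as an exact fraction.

Load 1 — uniform load w=-2 kN/m over full span:
  R_A = wL = (-2)·6 = -12 kN
  M_A = wL²/2 = (-2)·6²/2 = -36 kN·m
Load 2 — applied couple M₀=11 kN·m at a=3/2 m (b=L-a=9/2):
  R_A = 0 kN
  M_A = -M₀ = -11 kN·m
Load 3 — triangular load w₀=19 kN/m (0→w₀ over full span):
  R_A = w₀L/2 = 19·6/2 = 57 kN
  M_A = w₀L²/3 = 19·6²/3 = 228 kN·m
Superposition: R_A = 45 kN, M_A = 181 kN·m

R_A = 45 kN, M_A = 181 kN·m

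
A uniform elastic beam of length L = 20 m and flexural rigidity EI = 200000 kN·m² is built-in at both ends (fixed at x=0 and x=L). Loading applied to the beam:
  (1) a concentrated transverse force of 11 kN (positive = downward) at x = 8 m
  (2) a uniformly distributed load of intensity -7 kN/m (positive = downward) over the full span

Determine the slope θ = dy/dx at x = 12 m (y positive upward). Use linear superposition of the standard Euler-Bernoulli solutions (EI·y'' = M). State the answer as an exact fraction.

θ(12) = -699/781250 rad

Load 1 — point force P=11 kN at a=8 m (b=L-a=12):
  θ_1 = Pa²(L-x)(2bL-(3b+a)(L-x))/(2L³EI)  [x>a] = 11·8²·(20-12)·(2·12·20-(3·12+8)·(20-12))/(2·20³·200000) = 88/390625 rad
Load 2 — uniform load w=-7 kN/m over full span:
  θ_2 = -wx(L-x)(L-2x)/(12EI) = -(-7)·12·(20-12)·(20-2·12)/(12·200000) = -7/6250 rad
Superposition: θ = Σ θ_i = -699/781250 rad ≈ -0.000895 rad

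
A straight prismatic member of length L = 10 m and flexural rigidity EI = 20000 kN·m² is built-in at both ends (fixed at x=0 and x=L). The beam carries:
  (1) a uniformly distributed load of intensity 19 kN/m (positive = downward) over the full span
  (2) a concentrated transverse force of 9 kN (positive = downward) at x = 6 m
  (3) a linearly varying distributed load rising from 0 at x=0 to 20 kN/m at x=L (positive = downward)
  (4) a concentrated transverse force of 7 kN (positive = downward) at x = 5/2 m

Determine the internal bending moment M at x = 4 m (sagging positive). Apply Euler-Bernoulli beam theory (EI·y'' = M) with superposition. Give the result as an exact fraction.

M(4) = 1307759/12000 kN·m

Load 1 — uniform load w=19 kN/m over full span:
  M_1 = wLx/2 - wL²/12 - wx²/2 = 19·10·4/2 - 19·10²/12 - 19·4²/2 = 209/3 kN·m
Load 2 — point force P=9 kN at a=6 m (b=L-a=4):
  M_2 = Pb²(3a+b)x/L³ - Pab²/L²  [x≤a] = 9·4²·(3·6+4)·4/10³ - 9·6·4²/10² = 504/125 kN·m
Load 3 — triangular load w₀=20 kN/m (0→w₀ over full span):
  M_3 = 3w₀Lx/20 - w₀L²/30 - w₀x³/(6L) = 3·20·10·4/20 - 20·10²/30 - 20·4³/(6·10) = 32 kN·m
Load 4 — point force P=7 kN at a=5/2 m (b=L-a=15/2):
  M_4 = Pa²(a+3b)(L-x)/L³ - Pa²b/L²  [x>a] = 7·(5/2)²·((5/2)+3·(15/2))·(10-4)/10³ - 7·(5/2)²·(15/2)/10² = 105/32 kN·m
Superposition: M = Σ M_i = 1307759/12000 kN·m ≈ 108.979917 kN·m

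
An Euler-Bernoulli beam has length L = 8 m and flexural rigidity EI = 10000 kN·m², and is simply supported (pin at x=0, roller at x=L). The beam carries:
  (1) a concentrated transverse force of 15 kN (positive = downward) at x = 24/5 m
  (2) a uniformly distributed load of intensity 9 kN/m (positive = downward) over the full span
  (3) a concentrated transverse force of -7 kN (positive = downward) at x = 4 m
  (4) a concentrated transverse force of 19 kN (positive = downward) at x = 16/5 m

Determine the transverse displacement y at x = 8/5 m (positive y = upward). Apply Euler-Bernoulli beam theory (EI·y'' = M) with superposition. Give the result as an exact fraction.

Load 1 — point force P=15 kN at a=24/5 m (b=L-a=16/5):
  y_1 = -Pbx(L²-b²-x²)/(6LEI)  [x≤a] = -15·(16/5)·(8/5)·(8²-(16/5)²-(8/5)²)/(6·8·10000) = -128/15625 m
Load 2 — uniform load w=9 kN/m over full span:
  y_2 = -wx(L³-2Lx²+x³)/(24EI) = -9·(8/5)·(8³-2·8·(8/5)²+(8/5)³)/(24·10000) = -11136/390625 m
Load 3 — point force P=-7 kN at a=4 m (b=L-a=4):
  y_3 = -Pbx(L²-b²-x²)/(6LEI)  [x≤a] = -(-7)·4·(8/5)·(8²-4²-(8/5)²)/(6·8·10000) = 994/234375 m
Load 4 — point force P=19 kN at a=16/5 m (b=L-a=24/5):
  y_4 = -Pbx(L²-b²-x²)/(6LEI)  [x≤a] = -19·(24/5)·(8/5)·(8²-(24/5)²-(8/5)²)/(6·8·10000) = -912/78125 m
Superposition: y = Σ y_i = -51718/1171875 m ≈ -0.044133 m

y(8/5) = -51718/1171875 m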